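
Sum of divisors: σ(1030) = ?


Divisors of 1030: 1, 2, 5, 10, 103, 206, 515, 1030
Sum = 1 + 2 + 5 + 10 + 103 + 206 + 515 + 1030 = 1872

σ(1030) = 1872


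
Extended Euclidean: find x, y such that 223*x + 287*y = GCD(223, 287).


Tabular extended Euclidean (each row: r = 223*s + 287*t):
r=223, s=1, t=0
r=287, s=0, t=1
q=0: r=223, s=1, t=0   [223*(1) + 287*(0) = 223]
q=1: r=64, s=-1, t=1   [223*(-1) + 287*(1) = 64]
q=3: r=31, s=4, t=-3   [223*(4) + 287*(-3) = 31]
q=2: r=2, s=-9, t=7   [223*(-9) + 287*(7) = 2]
q=15: r=1, s=139, t=-108   [223*(139) + 287*(-108) = 1]
q=2: r=0, s=-287, t=223   [223*(-287) + 287*(223) = 0]
GCD = 1; from the row with r=1: x=139, y=-108
Check: 223*(139) + 287*(-108) = 30997 - 30996 = 1

GCD = 1, x = 139, y = -108


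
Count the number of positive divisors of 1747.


1747 = 1747^1
d(1747) = (1+1) = 2

2 divisors


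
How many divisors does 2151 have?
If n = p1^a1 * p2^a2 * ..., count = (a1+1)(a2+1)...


2151 = 3^2 × 239^1
d(2151) = (2+1) × (1+1) = 6

6 divisors


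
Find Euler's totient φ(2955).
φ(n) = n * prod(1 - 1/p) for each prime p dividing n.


2955 = 3 × 5 × 197
Prime factors: 3, 5, 197
φ(2955) = 2955 × (1-1/3) × (1-1/5) × (1-1/197)
= 2955 × 2/3 × 4/5 × 196/197 = 1568

φ(2955) = 1568


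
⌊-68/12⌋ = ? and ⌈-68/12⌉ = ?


-68/12 = -5.6667
floor = -6
ceil = -5

floor = -6, ceil = -5


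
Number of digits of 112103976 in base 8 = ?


112103976 in base 8 = 653511050
Number of digits = 9

9 digits (base 8)


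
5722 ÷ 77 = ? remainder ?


5722 = 77 * 74 + 24
Check: 5698 + 24 = 5722

q = 74, r = 24


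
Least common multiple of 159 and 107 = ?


GCD(159, 107) = 1
LCM = 159*107/1 = 17013/1 = 17013

LCM = 17013


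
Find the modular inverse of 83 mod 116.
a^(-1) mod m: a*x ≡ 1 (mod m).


Use the extended Euclidean algorithm on (116, 83); each row r = 116*s + 83*t:
r=116, s=1, t=0
r=83, s=0, t=1
q=1: r=33, s=1, t=-1   [116*(1) + 83*(-1) = 33]
q=2: r=17, s=-2, t=3   [116*(-2) + 83*(3) = 17]
q=1: r=16, s=3, t=-4   [116*(3) + 83*(-4) = 16]
q=1: r=1, s=-5, t=7   [116*(-5) + 83*(7) = 1]
q=16: r=0, s=83, t=-116   [116*(83) + 83*(-116) = 0]
GCD = 1 with t = 7, so 83*(7) ≡ 1 (mod 116)
Inverse = 7 mod 116 = 7
Check: 83 * 7 = 581 ≡ 1 (mod 116)

83^(-1) ≡ 7 (mod 116)


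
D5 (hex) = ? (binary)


D5 (base 16) = 213 (decimal)
213 (decimal) = 11010101 (base 2)


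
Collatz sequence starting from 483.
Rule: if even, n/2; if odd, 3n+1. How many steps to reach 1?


483 → 1450 → 725 → 2176 → 1088 → 544 → 272 → 136 → 68 → 34 → 17 → 52 → 26 → 13 → 40 → 20 → 10 → 5 → 16 → 8 → 4 → 2 → 1
Total steps = 22

22 steps


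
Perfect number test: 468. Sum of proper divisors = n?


Proper divisors of 468: 1, 2, 3, 4, 6, 9, 12, 13, 18, 26, 36, 39, 52, 78, 117, 156, 234
Sum = 1 + 2 + 3 + 4 + 6 + 9 + 12 + 13 + 18 + 26 + 36 + 39 + 52 + 78 + 117 + 156 + 234 = 806

No, 468 is not perfect (806 ≠ 468)


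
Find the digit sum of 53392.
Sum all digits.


5 + 3 + 3 + 9 + 2 = 22


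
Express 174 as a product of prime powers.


174 / 2 = 87
87 / 3 = 29
29 / 29 = 1
174 = 2 × 3 × 29


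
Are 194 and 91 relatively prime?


Euclidean algorithm:
194 = 2 * 91 + 12
91 = 7 * 12 + 7
12 = 1 * 7 + 5
7 = 1 * 5 + 2
5 = 2 * 2 + 1
2 = 2 * 1 + 0
GCD(194, 91) = 1

Yes, coprime (GCD = 1)


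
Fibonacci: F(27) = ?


Sequence: 1, 1, 2, 3, 5, 8, 13, 21, 34, 55, 89, 144, 233, 377, 610, 987, 1597, 2584, 4181, 6765, 10946, 17711, 28657, 46368, 75025, 121393, 196418
F(27) = 196418


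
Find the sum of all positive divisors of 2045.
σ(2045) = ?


Divisors of 2045: 1, 5, 409, 2045
Sum = 1 + 5 + 409 + 2045 = 2460

σ(2045) = 2460


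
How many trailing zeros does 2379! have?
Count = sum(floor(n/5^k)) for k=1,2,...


floor(2379/5) = 475
floor(2379/25) = 95
floor(2379/125) = 19
floor(2379/625) = 3
Total = 592

592 trailing zeros


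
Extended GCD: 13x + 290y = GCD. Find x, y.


Tabular extended Euclidean (each row: r = 13*s + 290*t):
r=13, s=1, t=0
r=290, s=0, t=1
q=0: r=13, s=1, t=0   [13*(1) + 290*(0) = 13]
q=22: r=4, s=-22, t=1   [13*(-22) + 290*(1) = 4]
q=3: r=1, s=67, t=-3   [13*(67) + 290*(-3) = 1]
q=4: r=0, s=-290, t=13   [13*(-290) + 290*(13) = 0]
GCD = 1; from the row with r=1: x=67, y=-3
Check: 13*(67) + 290*(-3) = 871 - 870 = 1

GCD = 1, x = 67, y = -3


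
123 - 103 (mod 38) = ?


123 - 103 = 20
20 mod 38 = 20


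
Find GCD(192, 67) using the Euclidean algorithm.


192 = 2 * 67 + 58
67 = 1 * 58 + 9
58 = 6 * 9 + 4
9 = 2 * 4 + 1
4 = 4 * 1 + 0
GCD = 1


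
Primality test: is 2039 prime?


Check divisors up to sqrt(2039) = 45.1553
No divisors found.
2039 is prime.

Yes, 2039 is prime


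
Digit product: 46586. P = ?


4 × 6 × 5 × 8 × 6 = 5760


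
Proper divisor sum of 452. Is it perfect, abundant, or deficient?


Proper divisors: 1, 2, 4, 113, 226
Sum = 1 + 2 + 4 + 113 + 226 = 346
346 < 452 → deficient

s(452) = 346 (deficient)


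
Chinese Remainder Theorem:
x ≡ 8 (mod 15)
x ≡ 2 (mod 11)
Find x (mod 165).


M = 15*11 = 165
M1 = M/15 = 11, M2 = M/11 = 15
M1^(-1) mod 15 = 11, M2^(-1) mod 11 = 3
x = 8*11*11 + 2*15*3 = 1058
1058 mod 165 = 68
Check: 68 mod 15 = 8 ✓, 68 mod 11 = 2 ✓

x ≡ 68 (mod 165)


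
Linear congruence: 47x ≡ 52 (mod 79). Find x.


GCD(47, 79) = 1, unique solution
a^(-1) mod 79 = 37
x = 37 * 52 mod 79 = 28

x ≡ 28 (mod 79)


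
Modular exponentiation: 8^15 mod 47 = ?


8^1 mod 47 = 8
8^2 mod 47 = 17
8^3 mod 47 = 42
8^4 mod 47 = 7
8^5 mod 47 = 9
8^6 mod 47 = 25
8^7 mod 47 = 12
8^8 mod 47 = 2
8^9 mod 47 = 16
8^10 mod 47 = 34
8^11 mod 47 = 37
8^12 mod 47 = 14
8^13 mod 47 = 18
8^14 mod 47 = 3
8^15 mod 47 = 24


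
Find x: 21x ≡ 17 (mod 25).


GCD(21, 25) = 1, unique solution
a^(-1) mod 25 = 6
x = 6 * 17 mod 25 = 2

x ≡ 2 (mod 25)


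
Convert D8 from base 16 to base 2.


D8 (base 16) = 216 (decimal)
216 (decimal) = 11011000 (base 2)


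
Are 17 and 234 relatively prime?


Euclidean algorithm:
234 = 13 * 17 + 13
17 = 1 * 13 + 4
13 = 3 * 4 + 1
4 = 4 * 1 + 0
GCD(17, 234) = 1

Yes, coprime (GCD = 1)


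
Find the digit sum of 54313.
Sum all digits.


5 + 4 + 3 + 1 + 3 = 16


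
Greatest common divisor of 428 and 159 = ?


428 = 2 * 159 + 110
159 = 1 * 110 + 49
110 = 2 * 49 + 12
49 = 4 * 12 + 1
12 = 12 * 1 + 0
GCD = 1


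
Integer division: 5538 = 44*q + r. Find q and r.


5538 = 44 * 125 + 38
Check: 5500 + 38 = 5538

q = 125, r = 38


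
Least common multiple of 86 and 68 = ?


GCD(86, 68) = 2
LCM = 86*68/2 = 5848/2 = 2924

LCM = 2924


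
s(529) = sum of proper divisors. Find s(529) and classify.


Proper divisors: 1, 23
Sum = 1 + 23 = 24
24 < 529 → deficient

s(529) = 24 (deficient)


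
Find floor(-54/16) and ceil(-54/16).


-54/16 = -3.3750
floor = -4
ceil = -3

floor = -4, ceil = -3


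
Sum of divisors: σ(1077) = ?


Divisors of 1077: 1, 3, 359, 1077
Sum = 1 + 3 + 359 + 1077 = 1440

σ(1077) = 1440


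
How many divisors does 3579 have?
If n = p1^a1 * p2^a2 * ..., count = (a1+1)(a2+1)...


3579 = 3^1 × 1193^1
d(3579) = (1+1) × (1+1) = 4

4 divisors


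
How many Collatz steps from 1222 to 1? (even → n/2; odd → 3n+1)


1222 → 611 → 1834 → 917 → 2752 → 1376 → 688 → 344 → 172 → 86 → 43 → 130 → 65 → 196 → 98 → 49 → 148 → 74 → 37 → 112 → 56 → 28 → 14 → 7 → 22 → 11 → 34 → 17 → 52 → 26 → 13 → 40 → 20 → 10 → 5 → 16 → 8 → 4 → 2 → 1
Total steps = 39

39 steps


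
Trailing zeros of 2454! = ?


floor(2454/5) = 490
floor(2454/25) = 98
floor(2454/125) = 19
floor(2454/625) = 3
Total = 610

610 trailing zeros


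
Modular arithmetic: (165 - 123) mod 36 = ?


165 - 123 = 42
42 mod 36 = 6


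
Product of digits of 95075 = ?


9 × 5 × 0 × 7 × 5 = 0


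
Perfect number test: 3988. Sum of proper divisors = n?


Proper divisors of 3988: 1, 2, 4, 997, 1994
Sum = 1 + 2 + 4 + 997 + 1994 = 2998

No, 3988 is not perfect (2998 ≠ 3988)


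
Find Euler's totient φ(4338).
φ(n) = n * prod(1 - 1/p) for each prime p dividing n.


4338 = 2 × 3^2 × 241
Prime factors: 2, 3, 241
φ(4338) = 4338 × (1-1/2) × (1-1/3) × (1-1/241)
= 4338 × 1/2 × 2/3 × 240/241 = 1440

φ(4338) = 1440


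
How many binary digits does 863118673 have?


863118673 in base 2 = 110011011100100010010101010001
Number of digits = 30

30 digits (base 2)


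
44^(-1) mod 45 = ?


Use the extended Euclidean algorithm on (45, 44); each row r = 45*s + 44*t:
r=45, s=1, t=0
r=44, s=0, t=1
q=1: r=1, s=1, t=-1   [45*(1) + 44*(-1) = 1]
q=44: r=0, s=-44, t=45   [45*(-44) + 44*(45) = 0]
GCD = 1 with t = -1, so 44*(-1) ≡ 1 (mod 45)
Inverse = -1 mod 45 = 44
Check: 44 * 44 = 1936 ≡ 1 (mod 45)

44^(-1) ≡ 44 (mod 45)


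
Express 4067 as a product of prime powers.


4067 / 7 = 581
581 / 7 = 83
83 / 83 = 1
4067 = 7^2 × 83


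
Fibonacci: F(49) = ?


Sequence: 1, 1, 2, 3, 5, 8, 13, 21, 34, 55, 89, 144, 233, 377, 610, 987, 1597, 2584, 4181, 6765, 10946, 17711, 28657, 46368, 75025, 121393, 196418, 317811, 514229, 832040, 1346269, 2178309, 3524578, 5702887, 9227465, 14930352, 24157817, 39088169, 63245986, 102334155, 165580141, 267914296, 433494437, 701408733, 1134903170, 1836311903, 2971215073, 4807526976, 7778742049
F(49) = 7778742049


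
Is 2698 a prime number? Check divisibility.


2698 / 2 = 1349 (exact division)
2698 is NOT prime.

No, 2698 is not prime


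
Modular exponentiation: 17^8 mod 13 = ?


17^1 mod 13 = 4
17^2 mod 13 = 3
17^3 mod 13 = 12
17^4 mod 13 = 9
17^5 mod 13 = 10
17^6 mod 13 = 1
17^7 mod 13 = 4
17^8 mod 13 = 3


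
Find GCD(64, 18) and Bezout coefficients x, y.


Tabular extended Euclidean (each row: r = 64*s + 18*t):
r=64, s=1, t=0
r=18, s=0, t=1
q=3: r=10, s=1, t=-3   [64*(1) + 18*(-3) = 10]
q=1: r=8, s=-1, t=4   [64*(-1) + 18*(4) = 8]
q=1: r=2, s=2, t=-7   [64*(2) + 18*(-7) = 2]
q=4: r=0, s=-9, t=32   [64*(-9) + 18*(32) = 0]
GCD = 2; from the row with r=2: x=2, y=-7
Check: 64*(2) + 18*(-7) = 128 - 126 = 2

GCD = 2, x = 2, y = -7


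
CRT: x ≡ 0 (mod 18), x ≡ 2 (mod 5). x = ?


M = 18*5 = 90
M1 = M/18 = 5, M2 = M/5 = 18
M1^(-1) mod 18 = 11, M2^(-1) mod 5 = 2
x = 0*5*11 + 2*18*2 = 72
72 mod 90 = 72
Check: 72 mod 18 = 0 ✓, 72 mod 5 = 2 ✓

x ≡ 72 (mod 90)


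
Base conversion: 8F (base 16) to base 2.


8F (base 16) = 143 (decimal)
143 (decimal) = 10001111 (base 2)


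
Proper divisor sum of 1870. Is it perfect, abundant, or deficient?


Proper divisors: 1, 2, 5, 10, 11, 17, 22, 34, 55, 85, 110, 170, 187, 374, 935
Sum = 1 + 2 + 5 + 10 + 11 + 17 + 22 + 34 + 55 + 85 + 110 + 170 + 187 + 374 + 935 = 2018
2018 > 1870 → abundant

s(1870) = 2018 (abundant)


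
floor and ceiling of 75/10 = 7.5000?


75/10 = 7.5000
floor = 7
ceil = 8

floor = 7, ceil = 8


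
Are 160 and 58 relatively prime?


Euclidean algorithm:
160 = 2 * 58 + 44
58 = 1 * 44 + 14
44 = 3 * 14 + 2
14 = 7 * 2 + 0
GCD(160, 58) = 2

No, not coprime (GCD = 2)


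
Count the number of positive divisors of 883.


883 = 883^1
d(883) = (1+1) = 2

2 divisors


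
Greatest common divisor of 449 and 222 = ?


449 = 2 * 222 + 5
222 = 44 * 5 + 2
5 = 2 * 2 + 1
2 = 2 * 1 + 0
GCD = 1


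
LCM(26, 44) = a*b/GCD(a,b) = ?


GCD(26, 44) = 2
LCM = 26*44/2 = 1144/2 = 572

LCM = 572


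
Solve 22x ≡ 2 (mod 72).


GCD(22, 72) = 2 divides 2
Divide: 11x ≡ 1 (mod 36)
x ≡ 23 (mod 36)


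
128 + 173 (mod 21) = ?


128 + 173 = 301
301 mod 21 = 7


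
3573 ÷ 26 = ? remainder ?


3573 = 26 * 137 + 11
Check: 3562 + 11 = 3573

q = 137, r = 11


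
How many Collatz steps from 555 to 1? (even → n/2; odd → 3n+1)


555 → 1666 → 833 → 2500 → 1250 → 625 → 1876 → 938 → 469 → 1408 → 704 → 352 → 176 → 88 → 44 → 22 → 11 → 34 → 17 → 52 → 26 → 13 → 40 → 20 → 10 → 5 → 16 → 8 → 4 → 2 → 1
Total steps = 30

30 steps


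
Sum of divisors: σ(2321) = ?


Divisors of 2321: 1, 11, 211, 2321
Sum = 1 + 11 + 211 + 2321 = 2544

σ(2321) = 2544


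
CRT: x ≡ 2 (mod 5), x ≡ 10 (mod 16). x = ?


M = 5*16 = 80
M1 = M/5 = 16, M2 = M/16 = 5
M1^(-1) mod 5 = 1, M2^(-1) mod 16 = 13
x = 2*16*1 + 10*5*13 = 682
682 mod 80 = 42
Check: 42 mod 5 = 2 ✓, 42 mod 16 = 10 ✓

x ≡ 42 (mod 80)


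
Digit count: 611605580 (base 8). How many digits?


611605580 in base 8 = 4435056114
Number of digits = 10

10 digits (base 8)


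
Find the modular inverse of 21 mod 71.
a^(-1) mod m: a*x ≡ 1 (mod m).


Use the extended Euclidean algorithm on (71, 21); each row r = 71*s + 21*t:
r=71, s=1, t=0
r=21, s=0, t=1
q=3: r=8, s=1, t=-3   [71*(1) + 21*(-3) = 8]
q=2: r=5, s=-2, t=7   [71*(-2) + 21*(7) = 5]
q=1: r=3, s=3, t=-10   [71*(3) + 21*(-10) = 3]
q=1: r=2, s=-5, t=17   [71*(-5) + 21*(17) = 2]
q=1: r=1, s=8, t=-27   [71*(8) + 21*(-27) = 1]
q=2: r=0, s=-21, t=71   [71*(-21) + 21*(71) = 0]
GCD = 1 with t = -27, so 21*(-27) ≡ 1 (mod 71)
Inverse = -27 mod 71 = 44
Check: 21 * 44 = 924 ≡ 1 (mod 71)

21^(-1) ≡ 44 (mod 71)


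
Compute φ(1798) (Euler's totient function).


1798 = 2 × 29 × 31
Prime factors: 2, 29, 31
φ(1798) = 1798 × (1-1/2) × (1-1/29) × (1-1/31)
= 1798 × 1/2 × 28/29 × 30/31 = 840

φ(1798) = 840


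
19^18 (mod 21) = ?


19^1 mod 21 = 19
19^2 mod 21 = 4
19^3 mod 21 = 13
19^4 mod 21 = 16
19^5 mod 21 = 10
19^6 mod 21 = 1
19^7 mod 21 = 19
19^8 mod 21 = 4
19^9 mod 21 = 13
19^10 mod 21 = 16
19^11 mod 21 = 10
19^12 mod 21 = 1
19^13 mod 21 = 19
19^14 mod 21 = 4
19^15 mod 21 = 13
19^16 mod 21 = 16
19^17 mod 21 = 10
19^18 mod 21 = 1


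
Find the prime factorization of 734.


734 / 2 = 367
367 / 367 = 1
734 = 2 × 367


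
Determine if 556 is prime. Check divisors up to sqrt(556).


556 / 2 = 278 (exact division)
556 is NOT prime.

No, 556 is not prime


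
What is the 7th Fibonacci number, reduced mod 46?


F(k) mod 46 for k=1..7:
1, 1, 2, 3, 5, 8, 13
F(7) mod 46 = 13


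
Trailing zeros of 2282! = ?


floor(2282/5) = 456
floor(2282/25) = 91
floor(2282/125) = 18
floor(2282/625) = 3
Total = 568

568 trailing zeros


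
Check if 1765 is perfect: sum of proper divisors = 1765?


Proper divisors of 1765: 1, 5, 353
Sum = 1 + 5 + 353 = 359

No, 1765 is not perfect (359 ≠ 1765)


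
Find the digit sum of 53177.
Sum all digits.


5 + 3 + 1 + 7 + 7 = 23


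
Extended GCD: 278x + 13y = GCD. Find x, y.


Tabular extended Euclidean (each row: r = 278*s + 13*t):
r=278, s=1, t=0
r=13, s=0, t=1
q=21: r=5, s=1, t=-21   [278*(1) + 13*(-21) = 5]
q=2: r=3, s=-2, t=43   [278*(-2) + 13*(43) = 3]
q=1: r=2, s=3, t=-64   [278*(3) + 13*(-64) = 2]
q=1: r=1, s=-5, t=107   [278*(-5) + 13*(107) = 1]
q=2: r=0, s=13, t=-278   [278*(13) + 13*(-278) = 0]
GCD = 1; from the row with r=1: x=-5, y=107
Check: 278*(-5) + 13*(107) = -1390 + 1391 = 1

GCD = 1, x = -5, y = 107


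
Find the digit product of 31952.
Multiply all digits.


3 × 1 × 9 × 5 × 2 = 270


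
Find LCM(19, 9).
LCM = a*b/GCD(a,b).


GCD(19, 9) = 1
LCM = 19*9/1 = 171/1 = 171

LCM = 171


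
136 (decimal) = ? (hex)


136 (base 10) = 136 (decimal)
136 (decimal) = 88 (base 16)


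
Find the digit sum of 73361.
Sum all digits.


7 + 3 + 3 + 6 + 1 = 20


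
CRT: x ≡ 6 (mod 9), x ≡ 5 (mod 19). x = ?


M = 9*19 = 171
M1 = M/9 = 19, M2 = M/19 = 9
M1^(-1) mod 9 = 1, M2^(-1) mod 19 = 17
x = 6*19*1 + 5*9*17 = 879
879 mod 171 = 24
Check: 24 mod 9 = 6 ✓, 24 mod 19 = 5 ✓

x ≡ 24 (mod 171)


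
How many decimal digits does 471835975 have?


471835975 has 9 digits in base 10
floor(log10(471835975)) + 1 = floor(8.6738) + 1 = 9

9 digits (base 10)


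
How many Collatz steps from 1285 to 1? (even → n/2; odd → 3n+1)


1285 → 3856 → 1928 → 964 → 482 → 241 → 724 → 362 → 181 → 544 → 272 → 136 → 68 → 34 → 17 → 52 → 26 → 13 → 40 → 20 → 10 → 5 → 16 → 8 → 4 → 2 → 1
Total steps = 26

26 steps


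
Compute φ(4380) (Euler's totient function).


4380 = 2^2 × 3 × 5 × 73
Prime factors: 2, 3, 5, 73
φ(4380) = 4380 × (1-1/2) × (1-1/3) × (1-1/5) × (1-1/73)
= 4380 × 1/2 × 2/3 × 4/5 × 72/73 = 1152

φ(4380) = 1152


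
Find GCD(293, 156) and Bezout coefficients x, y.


Tabular extended Euclidean (each row: r = 293*s + 156*t):
r=293, s=1, t=0
r=156, s=0, t=1
q=1: r=137, s=1, t=-1   [293*(1) + 156*(-1) = 137]
q=1: r=19, s=-1, t=2   [293*(-1) + 156*(2) = 19]
q=7: r=4, s=8, t=-15   [293*(8) + 156*(-15) = 4]
q=4: r=3, s=-33, t=62   [293*(-33) + 156*(62) = 3]
q=1: r=1, s=41, t=-77   [293*(41) + 156*(-77) = 1]
q=3: r=0, s=-156, t=293   [293*(-156) + 156*(293) = 0]
GCD = 1; from the row with r=1: x=41, y=-77
Check: 293*(41) + 156*(-77) = 12013 - 12012 = 1

GCD = 1, x = 41, y = -77


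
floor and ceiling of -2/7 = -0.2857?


-2/7 = -0.2857
floor = -1
ceil = 0

floor = -1, ceil = 0


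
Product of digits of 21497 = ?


2 × 1 × 4 × 9 × 7 = 504


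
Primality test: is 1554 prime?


1554 / 2 = 777 (exact division)
1554 is NOT prime.

No, 1554 is not prime


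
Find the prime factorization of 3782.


3782 / 2 = 1891
1891 / 31 = 61
61 / 61 = 1
3782 = 2 × 31 × 61


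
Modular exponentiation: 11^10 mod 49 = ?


11^1 mod 49 = 11
11^2 mod 49 = 23
11^3 mod 49 = 8
11^4 mod 49 = 39
11^5 mod 49 = 37
11^6 mod 49 = 15
11^7 mod 49 = 18
11^8 mod 49 = 2
11^9 mod 49 = 22
11^10 mod 49 = 46


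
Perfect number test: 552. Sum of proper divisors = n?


Proper divisors of 552: 1, 2, 3, 4, 6, 8, 12, 23, 24, 46, 69, 92, 138, 184, 276
Sum = 1 + 2 + 3 + 4 + 6 + 8 + 12 + 23 + 24 + 46 + 69 + 92 + 138 + 184 + 276 = 888

No, 552 is not perfect (888 ≠ 552)


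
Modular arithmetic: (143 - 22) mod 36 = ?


143 - 22 = 121
121 mod 36 = 13


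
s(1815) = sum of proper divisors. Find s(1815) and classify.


Proper divisors: 1, 3, 5, 11, 15, 33, 55, 121, 165, 363, 605
Sum = 1 + 3 + 5 + 11 + 15 + 33 + 55 + 121 + 165 + 363 + 605 = 1377
1377 < 1815 → deficient

s(1815) = 1377 (deficient)


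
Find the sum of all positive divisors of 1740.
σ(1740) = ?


Divisors of 1740: 1, 2, 3, 4, 5, 6, 10, 12, 15, 20, 29, 30, 58, 60, 87, 116, 145, 174, 290, 348, 435, 580, 870, 1740
Sum = 1 + 2 + 3 + 4 + 5 + 6 + 10 + 12 + 15 + 20 + 29 + 30 + 58 + 60 + 87 + 116 + 145 + 174 + 290 + 348 + 435 + 580 + 870 + 1740 = 5040

σ(1740) = 5040


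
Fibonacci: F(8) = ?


Sequence: 1, 1, 2, 3, 5, 8, 13, 21
F(8) = 21


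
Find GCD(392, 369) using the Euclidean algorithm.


392 = 1 * 369 + 23
369 = 16 * 23 + 1
23 = 23 * 1 + 0
GCD = 1


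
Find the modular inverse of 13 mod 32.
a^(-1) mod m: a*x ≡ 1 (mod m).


Use the extended Euclidean algorithm on (32, 13); each row r = 32*s + 13*t:
r=32, s=1, t=0
r=13, s=0, t=1
q=2: r=6, s=1, t=-2   [32*(1) + 13*(-2) = 6]
q=2: r=1, s=-2, t=5   [32*(-2) + 13*(5) = 1]
q=6: r=0, s=13, t=-32   [32*(13) + 13*(-32) = 0]
GCD = 1 with t = 5, so 13*(5) ≡ 1 (mod 32)
Inverse = 5 mod 32 = 5
Check: 13 * 5 = 65 ≡ 1 (mod 32)

13^(-1) ≡ 5 (mod 32)


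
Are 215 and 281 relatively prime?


Euclidean algorithm:
281 = 1 * 215 + 66
215 = 3 * 66 + 17
66 = 3 * 17 + 15
17 = 1 * 15 + 2
15 = 7 * 2 + 1
2 = 2 * 1 + 0
GCD(215, 281) = 1

Yes, coprime (GCD = 1)


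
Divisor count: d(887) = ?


887 = 887^1
d(887) = (1+1) = 2

2 divisors


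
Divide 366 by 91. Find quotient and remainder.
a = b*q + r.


366 = 91 * 4 + 2
Check: 364 + 2 = 366

q = 4, r = 2


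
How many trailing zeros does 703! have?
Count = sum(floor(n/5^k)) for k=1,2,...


floor(703/5) = 140
floor(703/25) = 28
floor(703/125) = 5
floor(703/625) = 1
Total = 174

174 trailing zeros


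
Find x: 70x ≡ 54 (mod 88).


GCD(70, 88) = 2 divides 54
Divide: 35x ≡ 27 (mod 44)
x ≡ 41 (mod 44)


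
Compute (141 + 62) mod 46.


141 + 62 = 203
203 mod 46 = 19


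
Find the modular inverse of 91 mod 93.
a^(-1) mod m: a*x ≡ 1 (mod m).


Use the extended Euclidean algorithm on (93, 91); each row r = 93*s + 91*t:
r=93, s=1, t=0
r=91, s=0, t=1
q=1: r=2, s=1, t=-1   [93*(1) + 91*(-1) = 2]
q=45: r=1, s=-45, t=46   [93*(-45) + 91*(46) = 1]
q=2: r=0, s=91, t=-93   [93*(91) + 91*(-93) = 0]
GCD = 1 with t = 46, so 91*(46) ≡ 1 (mod 93)
Inverse = 46 mod 93 = 46
Check: 91 * 46 = 4186 ≡ 1 (mod 93)

91^(-1) ≡ 46 (mod 93)


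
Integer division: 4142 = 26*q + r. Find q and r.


4142 = 26 * 159 + 8
Check: 4134 + 8 = 4142

q = 159, r = 8


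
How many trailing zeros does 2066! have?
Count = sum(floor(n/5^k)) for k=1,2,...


floor(2066/5) = 413
floor(2066/25) = 82
floor(2066/125) = 16
floor(2066/625) = 3
Total = 514

514 trailing zeros


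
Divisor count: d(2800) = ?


2800 = 2^4 × 5^2 × 7^1
d(2800) = (4+1) × (2+1) × (1+1) = 30

30 divisors


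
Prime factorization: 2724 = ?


2724 / 2 = 1362
1362 / 2 = 681
681 / 3 = 227
227 / 227 = 1
2724 = 2^2 × 3 × 227


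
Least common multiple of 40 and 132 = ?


GCD(40, 132) = 4
LCM = 40*132/4 = 5280/4 = 1320

LCM = 1320


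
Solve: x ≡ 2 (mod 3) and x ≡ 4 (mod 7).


M = 3*7 = 21
M1 = M/3 = 7, M2 = M/7 = 3
M1^(-1) mod 3 = 1, M2^(-1) mod 7 = 5
x = 2*7*1 + 4*3*5 = 74
74 mod 21 = 11
Check: 11 mod 3 = 2 ✓, 11 mod 7 = 4 ✓

x ≡ 11 (mod 21)


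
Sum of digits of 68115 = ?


6 + 8 + 1 + 1 + 5 = 21


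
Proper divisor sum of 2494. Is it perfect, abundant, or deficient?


Proper divisors: 1, 2, 29, 43, 58, 86, 1247
Sum = 1 + 2 + 29 + 43 + 58 + 86 + 1247 = 1466
1466 < 2494 → deficient

s(2494) = 1466 (deficient)


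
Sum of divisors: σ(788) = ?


Divisors of 788: 1, 2, 4, 197, 394, 788
Sum = 1 + 2 + 4 + 197 + 394 + 788 = 1386

σ(788) = 1386


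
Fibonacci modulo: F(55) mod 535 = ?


F(k) mod 535 for k=1..55:
1, 1, 2, 3, 5, 8, 13, 21, 34, 55, 89, 144, 233, 377, 75, 452, 527, 444, 436, 345, 246, 56, 302, 358, 125, 483, 73, 21, 94, 115, 209, 324, 533, 322, 320, 107, 427, 534, 426, 425, 316, 206, 522, 193, 180, 373, 18, 391, 409, 265, 139, 404, 8, 412, 420
F(55) mod 535 = 420


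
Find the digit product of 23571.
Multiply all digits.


2 × 3 × 5 × 7 × 1 = 210


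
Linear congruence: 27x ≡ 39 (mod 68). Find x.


GCD(27, 68) = 1, unique solution
a^(-1) mod 68 = 63
x = 63 * 39 mod 68 = 9

x ≡ 9 (mod 68)


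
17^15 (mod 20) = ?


17^1 mod 20 = 17
17^2 mod 20 = 9
17^3 mod 20 = 13
17^4 mod 20 = 1
17^5 mod 20 = 17
17^6 mod 20 = 9
17^7 mod 20 = 13
17^8 mod 20 = 1
17^9 mod 20 = 17
17^10 mod 20 = 9
17^11 mod 20 = 13
17^12 mod 20 = 1
17^13 mod 20 = 17
17^14 mod 20 = 9
17^15 mod 20 = 13


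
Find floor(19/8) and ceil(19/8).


19/8 = 2.3750
floor = 2
ceil = 3

floor = 2, ceil = 3


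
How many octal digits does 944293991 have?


944293991 in base 8 = 7022144147
Number of digits = 10

10 digits (base 8)


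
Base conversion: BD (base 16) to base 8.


BD (base 16) = 189 (decimal)
189 (decimal) = 275 (base 8)


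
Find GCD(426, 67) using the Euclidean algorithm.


426 = 6 * 67 + 24
67 = 2 * 24 + 19
24 = 1 * 19 + 5
19 = 3 * 5 + 4
5 = 1 * 4 + 1
4 = 4 * 1 + 0
GCD = 1


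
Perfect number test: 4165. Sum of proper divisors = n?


Proper divisors of 4165: 1, 5, 7, 17, 35, 49, 85, 119, 245, 595, 833
Sum = 1 + 5 + 7 + 17 + 35 + 49 + 85 + 119 + 245 + 595 + 833 = 1991

No, 4165 is not perfect (1991 ≠ 4165)


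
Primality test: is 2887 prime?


Check divisors up to sqrt(2887) = 53.7308
No divisors found.
2887 is prime.

Yes, 2887 is prime


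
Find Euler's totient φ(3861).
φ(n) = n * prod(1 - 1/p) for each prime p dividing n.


3861 = 3^3 × 11 × 13
Prime factors: 3, 11, 13
φ(3861) = 3861 × (1-1/3) × (1-1/11) × (1-1/13)
= 3861 × 2/3 × 10/11 × 12/13 = 2160

φ(3861) = 2160


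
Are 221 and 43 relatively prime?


Euclidean algorithm:
221 = 5 * 43 + 6
43 = 7 * 6 + 1
6 = 6 * 1 + 0
GCD(221, 43) = 1

Yes, coprime (GCD = 1)


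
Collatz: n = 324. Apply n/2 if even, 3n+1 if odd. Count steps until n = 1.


324 → 162 → 81 → 244 → 122 → 61 → 184 → 92 → 46 → 23 → 70 → 35 → 106 → 53 → 160 → 80 → 40 → 20 → 10 → 5 → 16 → 8 → 4 → 2 → 1
Total steps = 24

24 steps


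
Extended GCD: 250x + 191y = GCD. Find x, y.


Tabular extended Euclidean (each row: r = 250*s + 191*t):
r=250, s=1, t=0
r=191, s=0, t=1
q=1: r=59, s=1, t=-1   [250*(1) + 191*(-1) = 59]
q=3: r=14, s=-3, t=4   [250*(-3) + 191*(4) = 14]
q=4: r=3, s=13, t=-17   [250*(13) + 191*(-17) = 3]
q=4: r=2, s=-55, t=72   [250*(-55) + 191*(72) = 2]
q=1: r=1, s=68, t=-89   [250*(68) + 191*(-89) = 1]
q=2: r=0, s=-191, t=250   [250*(-191) + 191*(250) = 0]
GCD = 1; from the row with r=1: x=68, y=-89
Check: 250*(68) + 191*(-89) = 17000 - 16999 = 1

GCD = 1, x = 68, y = -89


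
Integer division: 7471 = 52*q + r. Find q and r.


7471 = 52 * 143 + 35
Check: 7436 + 35 = 7471

q = 143, r = 35


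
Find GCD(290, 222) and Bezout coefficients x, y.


Tabular extended Euclidean (each row: r = 290*s + 222*t):
r=290, s=1, t=0
r=222, s=0, t=1
q=1: r=68, s=1, t=-1   [290*(1) + 222*(-1) = 68]
q=3: r=18, s=-3, t=4   [290*(-3) + 222*(4) = 18]
q=3: r=14, s=10, t=-13   [290*(10) + 222*(-13) = 14]
q=1: r=4, s=-13, t=17   [290*(-13) + 222*(17) = 4]
q=3: r=2, s=49, t=-64   [290*(49) + 222*(-64) = 2]
q=2: r=0, s=-111, t=145   [290*(-111) + 222*(145) = 0]
GCD = 2; from the row with r=2: x=49, y=-64
Check: 290*(49) + 222*(-64) = 14210 - 14208 = 2

GCD = 2, x = 49, y = -64


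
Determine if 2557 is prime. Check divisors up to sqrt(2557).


Check divisors up to sqrt(2557) = 50.5668
No divisors found.
2557 is prime.

Yes, 2557 is prime


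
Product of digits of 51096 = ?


5 × 1 × 0 × 9 × 6 = 0


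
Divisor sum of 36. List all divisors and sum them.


Divisors of 36: 1, 2, 3, 4, 6, 9, 12, 18, 36
Sum = 1 + 2 + 3 + 4 + 6 + 9 + 12 + 18 + 36 = 91

σ(36) = 91


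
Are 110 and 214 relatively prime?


Euclidean algorithm:
214 = 1 * 110 + 104
110 = 1 * 104 + 6
104 = 17 * 6 + 2
6 = 3 * 2 + 0
GCD(110, 214) = 2

No, not coprime (GCD = 2)


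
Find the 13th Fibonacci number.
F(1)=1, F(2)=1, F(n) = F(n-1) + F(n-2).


Sequence: 1, 1, 2, 3, 5, 8, 13, 21, 34, 55, 89, 144, 233
F(13) = 233


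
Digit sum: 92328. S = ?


9 + 2 + 3 + 2 + 8 = 24


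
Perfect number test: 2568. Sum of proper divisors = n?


Proper divisors of 2568: 1, 2, 3, 4, 6, 8, 12, 24, 107, 214, 321, 428, 642, 856, 1284
Sum = 1 + 2 + 3 + 4 + 6 + 8 + 12 + 24 + 107 + 214 + 321 + 428 + 642 + 856 + 1284 = 3912

No, 2568 is not perfect (3912 ≠ 2568)


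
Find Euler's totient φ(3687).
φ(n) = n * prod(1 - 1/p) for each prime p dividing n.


3687 = 3 × 1229
Prime factors: 3, 1229
φ(3687) = 3687 × (1-1/3) × (1-1/1229)
= 3687 × 2/3 × 1228/1229 = 2456

φ(3687) = 2456


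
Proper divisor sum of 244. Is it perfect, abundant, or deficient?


Proper divisors: 1, 2, 4, 61, 122
Sum = 1 + 2 + 4 + 61 + 122 = 190
190 < 244 → deficient

s(244) = 190 (deficient)


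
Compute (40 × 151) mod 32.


40 × 151 = 6040
6040 mod 32 = 24


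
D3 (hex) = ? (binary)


D3 (base 16) = 211 (decimal)
211 (decimal) = 11010011 (base 2)


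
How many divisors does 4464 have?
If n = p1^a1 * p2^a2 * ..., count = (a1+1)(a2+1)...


4464 = 2^4 × 3^2 × 31^1
d(4464) = (4+1) × (2+1) × (1+1) = 30

30 divisors


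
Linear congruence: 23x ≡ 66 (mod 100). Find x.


GCD(23, 100) = 1, unique solution
a^(-1) mod 100 = 87
x = 87 * 66 mod 100 = 42

x ≡ 42 (mod 100)


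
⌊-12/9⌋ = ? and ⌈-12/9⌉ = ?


-12/9 = -1.3333
floor = -2
ceil = -1

floor = -2, ceil = -1


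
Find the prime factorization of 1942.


1942 / 2 = 971
971 / 971 = 1
1942 = 2 × 971


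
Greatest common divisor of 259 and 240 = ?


259 = 1 * 240 + 19
240 = 12 * 19 + 12
19 = 1 * 12 + 7
12 = 1 * 7 + 5
7 = 1 * 5 + 2
5 = 2 * 2 + 1
2 = 2 * 1 + 0
GCD = 1


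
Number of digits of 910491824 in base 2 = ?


910491824 in base 2 = 110110010001010000000010110000
Number of digits = 30

30 digits (base 2)


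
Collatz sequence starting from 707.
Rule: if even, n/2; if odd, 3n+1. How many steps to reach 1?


707 → 2122 → 1061 → 3184 → 1592 → 796 → 398 → 199 → 598 → 299 → 898 → 449 → 1348 → 674 → 337 → 1012 → 506 → 253 → 760 → 380 → 190 → 95 → 286 → 143 → 430 → 215 → 646 → 323 → 970 → 485 → 1456 → 728 → 364 → 182 → 91 → 274 → 137 → 412 → 206 → 103 → 310 → 155 → 466 → 233 → 700 → 350 → 175 → 526 → 263 → 790 → 395 → 1186 → 593 → 1780 → 890 → 445 → 1336 → 668 → 334 → 167 → 502 → 251 → 754 → 377 → 1132 → 566 → 283 → 850 → 425 → 1276 → 638 → 319 → 958 → 479 → 1438 → 719 → 2158 → 1079 → 3238 → 1619 → 4858 → 2429 → 7288 → 3644 → 1822 → 911 → 2734 → 1367 → 4102 → 2051 → 6154 → 3077 → 9232 → 4616 → 2308 → 1154 → 577 → 1732 → 866 → 433 → 1300 → 650 → 325 → 976 → 488 → 244 → 122 → 61 → 184 → 92 → 46 → 23 → 70 → 35 → 106 → 53 → 160 → 80 → 40 → 20 → 10 → 5 → 16 → 8 → 4 → 2 → 1
Total steps = 126

126 steps


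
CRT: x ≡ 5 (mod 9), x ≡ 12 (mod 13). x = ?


M = 9*13 = 117
M1 = M/9 = 13, M2 = M/13 = 9
M1^(-1) mod 9 = 7, M2^(-1) mod 13 = 3
x = 5*13*7 + 12*9*3 = 779
779 mod 117 = 77
Check: 77 mod 9 = 5 ✓, 77 mod 13 = 12 ✓

x ≡ 77 (mod 117)


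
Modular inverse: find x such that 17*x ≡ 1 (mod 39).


Use the extended Euclidean algorithm on (39, 17); each row r = 39*s + 17*t:
r=39, s=1, t=0
r=17, s=0, t=1
q=2: r=5, s=1, t=-2   [39*(1) + 17*(-2) = 5]
q=3: r=2, s=-3, t=7   [39*(-3) + 17*(7) = 2]
q=2: r=1, s=7, t=-16   [39*(7) + 17*(-16) = 1]
q=2: r=0, s=-17, t=39   [39*(-17) + 17*(39) = 0]
GCD = 1 with t = -16, so 17*(-16) ≡ 1 (mod 39)
Inverse = -16 mod 39 = 23
Check: 17 * 23 = 391 ≡ 1 (mod 39)

17^(-1) ≡ 23 (mod 39)


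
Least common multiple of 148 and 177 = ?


GCD(148, 177) = 1
LCM = 148*177/1 = 26196/1 = 26196

LCM = 26196


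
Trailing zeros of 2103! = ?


floor(2103/5) = 420
floor(2103/25) = 84
floor(2103/125) = 16
floor(2103/625) = 3
Total = 523

523 trailing zeros


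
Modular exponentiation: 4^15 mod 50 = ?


4^1 mod 50 = 4
4^2 mod 50 = 16
4^3 mod 50 = 14
4^4 mod 50 = 6
4^5 mod 50 = 24
4^6 mod 50 = 46
4^7 mod 50 = 34
4^8 mod 50 = 36
4^9 mod 50 = 44
4^10 mod 50 = 26
4^11 mod 50 = 4
4^12 mod 50 = 16
4^13 mod 50 = 14
4^14 mod 50 = 6
4^15 mod 50 = 24


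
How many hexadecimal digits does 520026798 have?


520026798 in base 16 = 1EFEFAAE
Number of digits = 8

8 digits (base 16)


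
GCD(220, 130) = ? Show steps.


220 = 1 * 130 + 90
130 = 1 * 90 + 40
90 = 2 * 40 + 10
40 = 4 * 10 + 0
GCD = 10


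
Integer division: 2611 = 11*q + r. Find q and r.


2611 = 11 * 237 + 4
Check: 2607 + 4 = 2611

q = 237, r = 4


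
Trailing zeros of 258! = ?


floor(258/5) = 51
floor(258/25) = 10
floor(258/125) = 2
Total = 63

63 trailing zeros


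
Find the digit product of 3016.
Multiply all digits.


3 × 0 × 1 × 6 = 0


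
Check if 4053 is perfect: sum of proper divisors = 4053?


Proper divisors of 4053: 1, 3, 7, 21, 193, 579, 1351
Sum = 1 + 3 + 7 + 21 + 193 + 579 + 1351 = 2155

No, 4053 is not perfect (2155 ≠ 4053)


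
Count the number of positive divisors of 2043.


2043 = 3^2 × 227^1
d(2043) = (2+1) × (1+1) = 6

6 divisors


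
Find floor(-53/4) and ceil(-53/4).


-53/4 = -13.2500
floor = -14
ceil = -13

floor = -14, ceil = -13


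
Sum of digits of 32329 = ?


3 + 2 + 3 + 2 + 9 = 19


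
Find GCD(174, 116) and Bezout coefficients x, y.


Tabular extended Euclidean (each row: r = 174*s + 116*t):
r=174, s=1, t=0
r=116, s=0, t=1
q=1: r=58, s=1, t=-1   [174*(1) + 116*(-1) = 58]
q=2: r=0, s=-2, t=3   [174*(-2) + 116*(3) = 0]
GCD = 58; from the row with r=58: x=1, y=-1
Check: 174*(1) + 116*(-1) = 174 - 116 = 58

GCD = 58, x = 1, y = -1


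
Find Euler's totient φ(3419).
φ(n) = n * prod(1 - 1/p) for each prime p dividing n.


3419 = 13 × 263
Prime factors: 13, 263
φ(3419) = 3419 × (1-1/13) × (1-1/263)
= 3419 × 12/13 × 262/263 = 3144

φ(3419) = 3144


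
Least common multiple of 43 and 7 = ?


GCD(43, 7) = 1
LCM = 43*7/1 = 301/1 = 301

LCM = 301


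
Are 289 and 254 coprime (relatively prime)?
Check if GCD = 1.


Euclidean algorithm:
289 = 1 * 254 + 35
254 = 7 * 35 + 9
35 = 3 * 9 + 8
9 = 1 * 8 + 1
8 = 8 * 1 + 0
GCD(289, 254) = 1

Yes, coprime (GCD = 1)


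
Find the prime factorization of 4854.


4854 / 2 = 2427
2427 / 3 = 809
809 / 809 = 1
4854 = 2 × 3 × 809


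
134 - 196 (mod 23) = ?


134 - 196 = -62
-62 mod 23 = 7


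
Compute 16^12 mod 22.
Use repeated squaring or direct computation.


16^1 mod 22 = 16
16^2 mod 22 = 14
16^3 mod 22 = 4
16^4 mod 22 = 20
16^5 mod 22 = 12
16^6 mod 22 = 16
16^7 mod 22 = 14
16^8 mod 22 = 4
16^9 mod 22 = 20
16^10 mod 22 = 12
16^11 mod 22 = 16
16^12 mod 22 = 14


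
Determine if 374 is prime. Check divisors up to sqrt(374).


374 / 2 = 187 (exact division)
374 is NOT prime.

No, 374 is not prime


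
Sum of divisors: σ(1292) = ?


Divisors of 1292: 1, 2, 4, 17, 19, 34, 38, 68, 76, 323, 646, 1292
Sum = 1 + 2 + 4 + 17 + 19 + 34 + 38 + 68 + 76 + 323 + 646 + 1292 = 2520

σ(1292) = 2520


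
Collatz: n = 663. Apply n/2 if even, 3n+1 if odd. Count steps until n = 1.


663 → 1990 → 995 → 2986 → 1493 → 4480 → 2240 → 1120 → 560 → 280 → 140 → 70 → 35 → 106 → 53 → 160 → 80 → 40 → 20 → 10 → 5 → 16 → 8 → 4 → 2 → 1
Total steps = 25

25 steps


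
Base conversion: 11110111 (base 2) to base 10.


11110111 (base 2) = 247 (decimal)
247 (decimal) = 247 (base 10)


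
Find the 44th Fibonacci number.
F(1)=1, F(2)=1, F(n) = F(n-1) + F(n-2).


Sequence: 1, 1, 2, 3, 5, 8, 13, 21, 34, 55, 89, 144, 233, 377, 610, 987, 1597, 2584, 4181, 6765, 10946, 17711, 28657, 46368, 75025, 121393, 196418, 317811, 514229, 832040, 1346269, 2178309, 3524578, 5702887, 9227465, 14930352, 24157817, 39088169, 63245986, 102334155, 165580141, 267914296, 433494437, 701408733
F(44) = 701408733


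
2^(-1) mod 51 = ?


Use the extended Euclidean algorithm on (51, 2); each row r = 51*s + 2*t:
r=51, s=1, t=0
r=2, s=0, t=1
q=25: r=1, s=1, t=-25   [51*(1) + 2*(-25) = 1]
q=2: r=0, s=-2, t=51   [51*(-2) + 2*(51) = 0]
GCD = 1 with t = -25, so 2*(-25) ≡ 1 (mod 51)
Inverse = -25 mod 51 = 26
Check: 2 * 26 = 52 ≡ 1 (mod 51)

2^(-1) ≡ 26 (mod 51)


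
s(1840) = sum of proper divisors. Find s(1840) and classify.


Proper divisors: 1, 2, 4, 5, 8, 10, 16, 20, 23, 40, 46, 80, 92, 115, 184, 230, 368, 460, 920
Sum = 1 + 2 + 4 + 5 + 8 + 10 + 16 + 20 + 23 + 40 + 46 + 80 + 92 + 115 + 184 + 230 + 368 + 460 + 920 = 2624
2624 > 1840 → abundant

s(1840) = 2624 (abundant)


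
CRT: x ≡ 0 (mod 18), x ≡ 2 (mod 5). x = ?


M = 18*5 = 90
M1 = M/18 = 5, M2 = M/5 = 18
M1^(-1) mod 18 = 11, M2^(-1) mod 5 = 2
x = 0*5*11 + 2*18*2 = 72
72 mod 90 = 72
Check: 72 mod 18 = 0 ✓, 72 mod 5 = 2 ✓

x ≡ 72 (mod 90)


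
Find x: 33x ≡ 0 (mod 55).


GCD(33, 55) = 11 divides 0
Divide: 3x ≡ 0 (mod 5)
x ≡ 0 (mod 5)


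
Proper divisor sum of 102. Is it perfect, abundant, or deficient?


Proper divisors: 1, 2, 3, 6, 17, 34, 51
Sum = 1 + 2 + 3 + 6 + 17 + 34 + 51 = 114
114 > 102 → abundant

s(102) = 114 (abundant)


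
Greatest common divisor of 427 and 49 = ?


427 = 8 * 49 + 35
49 = 1 * 35 + 14
35 = 2 * 14 + 7
14 = 2 * 7 + 0
GCD = 7


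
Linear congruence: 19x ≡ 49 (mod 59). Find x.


GCD(19, 59) = 1, unique solution
a^(-1) mod 59 = 28
x = 28 * 49 mod 59 = 15

x ≡ 15 (mod 59)


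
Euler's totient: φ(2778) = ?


2778 = 2 × 3 × 463
Prime factors: 2, 3, 463
φ(2778) = 2778 × (1-1/2) × (1-1/3) × (1-1/463)
= 2778 × 1/2 × 2/3 × 462/463 = 924

φ(2778) = 924


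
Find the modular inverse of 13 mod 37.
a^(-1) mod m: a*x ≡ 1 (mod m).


Use the extended Euclidean algorithm on (37, 13); each row r = 37*s + 13*t:
r=37, s=1, t=0
r=13, s=0, t=1
q=2: r=11, s=1, t=-2   [37*(1) + 13*(-2) = 11]
q=1: r=2, s=-1, t=3   [37*(-1) + 13*(3) = 2]
q=5: r=1, s=6, t=-17   [37*(6) + 13*(-17) = 1]
q=2: r=0, s=-13, t=37   [37*(-13) + 13*(37) = 0]
GCD = 1 with t = -17, so 13*(-17) ≡ 1 (mod 37)
Inverse = -17 mod 37 = 20
Check: 13 * 20 = 260 ≡ 1 (mod 37)

13^(-1) ≡ 20 (mod 37)


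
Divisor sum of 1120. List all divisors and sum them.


Divisors of 1120: 1, 2, 4, 5, 7, 8, 10, 14, 16, 20, 28, 32, 35, 40, 56, 70, 80, 112, 140, 160, 224, 280, 560, 1120
Sum = 1 + 2 + 4 + 5 + 7 + 8 + 10 + 14 + 16 + 20 + 28 + 32 + 35 + 40 + 56 + 70 + 80 + 112 + 140 + 160 + 224 + 280 + 560 + 1120 = 3024

σ(1120) = 3024


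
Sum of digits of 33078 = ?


3 + 3 + 0 + 7 + 8 = 21


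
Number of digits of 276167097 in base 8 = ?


276167097 in base 8 = 2035374671
Number of digits = 10

10 digits (base 8)


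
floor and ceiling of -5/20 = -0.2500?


-5/20 = -0.2500
floor = -1
ceil = 0

floor = -1, ceil = 0


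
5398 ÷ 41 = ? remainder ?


5398 = 41 * 131 + 27
Check: 5371 + 27 = 5398

q = 131, r = 27


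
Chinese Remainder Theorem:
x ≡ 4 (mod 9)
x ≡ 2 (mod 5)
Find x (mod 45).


M = 9*5 = 45
M1 = M/9 = 5, M2 = M/5 = 9
M1^(-1) mod 9 = 2, M2^(-1) mod 5 = 4
x = 4*5*2 + 2*9*4 = 112
112 mod 45 = 22
Check: 22 mod 9 = 4 ✓, 22 mod 5 = 2 ✓

x ≡ 22 (mod 45)


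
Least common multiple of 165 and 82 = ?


GCD(165, 82) = 1
LCM = 165*82/1 = 13530/1 = 13530

LCM = 13530


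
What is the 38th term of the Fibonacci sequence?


Sequence: 1, 1, 2, 3, 5, 8, 13, 21, 34, 55, 89, 144, 233, 377, 610, 987, 1597, 2584, 4181, 6765, 10946, 17711, 28657, 46368, 75025, 121393, 196418, 317811, 514229, 832040, 1346269, 2178309, 3524578, 5702887, 9227465, 14930352, 24157817, 39088169
F(38) = 39088169


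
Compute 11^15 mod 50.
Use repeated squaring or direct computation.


11^1 mod 50 = 11
11^2 mod 50 = 21
11^3 mod 50 = 31
11^4 mod 50 = 41
11^5 mod 50 = 1
11^6 mod 50 = 11
11^7 mod 50 = 21
11^8 mod 50 = 31
11^9 mod 50 = 41
11^10 mod 50 = 1
11^11 mod 50 = 11
11^12 mod 50 = 21
11^13 mod 50 = 31
11^14 mod 50 = 41
11^15 mod 50 = 1


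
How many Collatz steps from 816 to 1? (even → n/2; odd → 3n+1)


816 → 408 → 204 → 102 → 51 → 154 → 77 → 232 → 116 → 58 → 29 → 88 → 44 → 22 → 11 → 34 → 17 → 52 → 26 → 13 → 40 → 20 → 10 → 5 → 16 → 8 → 4 → 2 → 1
Total steps = 28

28 steps


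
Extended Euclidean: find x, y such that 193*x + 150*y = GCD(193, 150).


Tabular extended Euclidean (each row: r = 193*s + 150*t):
r=193, s=1, t=0
r=150, s=0, t=1
q=1: r=43, s=1, t=-1   [193*(1) + 150*(-1) = 43]
q=3: r=21, s=-3, t=4   [193*(-3) + 150*(4) = 21]
q=2: r=1, s=7, t=-9   [193*(7) + 150*(-9) = 1]
q=21: r=0, s=-150, t=193   [193*(-150) + 150*(193) = 0]
GCD = 1; from the row with r=1: x=7, y=-9
Check: 193*(7) + 150*(-9) = 1351 - 1350 = 1

GCD = 1, x = 7, y = -9


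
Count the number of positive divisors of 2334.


2334 = 2^1 × 3^1 × 389^1
d(2334) = (1+1) × (1+1) × (1+1) = 8

8 divisors


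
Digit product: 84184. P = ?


8 × 4 × 1 × 8 × 4 = 1024


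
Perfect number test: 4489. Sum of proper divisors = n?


Proper divisors of 4489: 1, 67
Sum = 1 + 67 = 68

No, 4489 is not perfect (68 ≠ 4489)


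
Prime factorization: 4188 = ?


4188 / 2 = 2094
2094 / 2 = 1047
1047 / 3 = 349
349 / 349 = 1
4188 = 2^2 × 3 × 349


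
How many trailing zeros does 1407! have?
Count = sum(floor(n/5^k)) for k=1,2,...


floor(1407/5) = 281
floor(1407/25) = 56
floor(1407/125) = 11
floor(1407/625) = 2
Total = 350

350 trailing zeros
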